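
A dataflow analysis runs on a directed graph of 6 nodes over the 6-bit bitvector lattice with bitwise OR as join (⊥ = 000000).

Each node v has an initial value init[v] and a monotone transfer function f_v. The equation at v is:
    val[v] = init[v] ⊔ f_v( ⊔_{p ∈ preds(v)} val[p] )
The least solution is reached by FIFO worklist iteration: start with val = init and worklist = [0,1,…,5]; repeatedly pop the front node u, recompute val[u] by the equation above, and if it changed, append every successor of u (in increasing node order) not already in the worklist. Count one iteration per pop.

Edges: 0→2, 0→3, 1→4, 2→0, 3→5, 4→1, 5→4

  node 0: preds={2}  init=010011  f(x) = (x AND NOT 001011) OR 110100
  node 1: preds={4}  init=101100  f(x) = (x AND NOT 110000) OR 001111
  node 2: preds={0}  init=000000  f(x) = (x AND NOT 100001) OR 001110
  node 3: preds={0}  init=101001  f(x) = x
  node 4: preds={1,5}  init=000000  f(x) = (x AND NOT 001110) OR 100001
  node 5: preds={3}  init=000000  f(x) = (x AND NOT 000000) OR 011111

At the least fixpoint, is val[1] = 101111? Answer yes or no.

yes

Iteration log — 10 steps:
  step 1. node 0  ⊔preds=000000  new=110111  old=010011  +wl: 
  step 2. node 1  ⊔preds=000000  new=101111  old=101100  +wl: 
  step 3. node 2  ⊔preds=110111  new=011110  old=000000  +wl: 0
  step 4. node 3  ⊔preds=110111  new=111111  old=101001  +wl: 
  step 5. node 4  ⊔preds=101111  new=100001  old=000000  +wl: 1
  step 6. node 5  ⊔preds=111111  new=111111  old=000000  +wl: 4
  step 7. node 0  ⊔preds=011110  new=110111  stable
  step 8. node 1  ⊔preds=100001  new=101111  stable
  step 9. node 4  ⊔preds=111111  new=110001  old=100001  +wl: 1
  step 10. node 1  ⊔preds=110001  new=101111  stable

Least fixpoint reached:
  node 0: 110111
  node 1: 101111
  node 2: 011110
  node 3: 111111
  node 4: 110001
  node 5: 111111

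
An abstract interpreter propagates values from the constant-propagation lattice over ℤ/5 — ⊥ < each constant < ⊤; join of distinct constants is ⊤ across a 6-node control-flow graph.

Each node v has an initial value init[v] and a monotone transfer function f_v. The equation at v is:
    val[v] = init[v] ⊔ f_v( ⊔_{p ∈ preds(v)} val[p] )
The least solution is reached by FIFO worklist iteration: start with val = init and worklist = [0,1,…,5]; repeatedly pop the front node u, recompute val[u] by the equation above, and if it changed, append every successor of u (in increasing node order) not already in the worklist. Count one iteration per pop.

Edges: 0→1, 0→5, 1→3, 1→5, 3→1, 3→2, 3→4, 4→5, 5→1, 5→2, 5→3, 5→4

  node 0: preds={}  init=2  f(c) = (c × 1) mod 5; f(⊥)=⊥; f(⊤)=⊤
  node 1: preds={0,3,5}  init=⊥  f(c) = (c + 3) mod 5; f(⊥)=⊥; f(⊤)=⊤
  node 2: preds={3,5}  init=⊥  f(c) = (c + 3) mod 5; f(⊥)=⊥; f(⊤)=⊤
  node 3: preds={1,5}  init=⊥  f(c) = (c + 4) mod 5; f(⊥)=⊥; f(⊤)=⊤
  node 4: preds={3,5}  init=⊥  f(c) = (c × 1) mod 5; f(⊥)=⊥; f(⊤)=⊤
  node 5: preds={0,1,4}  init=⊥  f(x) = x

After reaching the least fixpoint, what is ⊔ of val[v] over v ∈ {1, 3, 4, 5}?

⊤

Iteration log — 13 steps:
  step 1. node 0  ⊔preds=⊥  new=2  stable
  step 2. node 1  ⊔preds=2  new=0  old=⊥  +wl: 
  step 3. node 2  ⊔preds=⊥  new=⊥  stable
  step 4. node 3  ⊔preds=0  new=4  old=⊥  +wl: 1,2
  step 5. node 4  ⊔preds=4  new=4  old=⊥  +wl: 
  step 6. node 5  ⊔preds=⊤  new=⊤  old=⊥  +wl: 3,4
  step 7. node 1  ⊔preds=⊤  new=⊤  old=0  +wl: 5
  step 8. node 2  ⊔preds=⊤  new=⊤  old=⊥  +wl: 
  step 9. node 3  ⊔preds=⊤  new=⊤  old=4  +wl: 1,2
  step 10. node 4  ⊔preds=⊤  new=⊤  old=4  +wl: 
  step 11. node 5  ⊔preds=⊤  new=⊤  stable
  step 12. node 1  ⊔preds=⊤  new=⊤  stable
  step 13. node 2  ⊔preds=⊤  new=⊤  stable

Least fixpoint reached:
  node 0: 2
  node 1: ⊤
  node 2: ⊤
  node 3: ⊤
  node 4: ⊤
  node 5: ⊤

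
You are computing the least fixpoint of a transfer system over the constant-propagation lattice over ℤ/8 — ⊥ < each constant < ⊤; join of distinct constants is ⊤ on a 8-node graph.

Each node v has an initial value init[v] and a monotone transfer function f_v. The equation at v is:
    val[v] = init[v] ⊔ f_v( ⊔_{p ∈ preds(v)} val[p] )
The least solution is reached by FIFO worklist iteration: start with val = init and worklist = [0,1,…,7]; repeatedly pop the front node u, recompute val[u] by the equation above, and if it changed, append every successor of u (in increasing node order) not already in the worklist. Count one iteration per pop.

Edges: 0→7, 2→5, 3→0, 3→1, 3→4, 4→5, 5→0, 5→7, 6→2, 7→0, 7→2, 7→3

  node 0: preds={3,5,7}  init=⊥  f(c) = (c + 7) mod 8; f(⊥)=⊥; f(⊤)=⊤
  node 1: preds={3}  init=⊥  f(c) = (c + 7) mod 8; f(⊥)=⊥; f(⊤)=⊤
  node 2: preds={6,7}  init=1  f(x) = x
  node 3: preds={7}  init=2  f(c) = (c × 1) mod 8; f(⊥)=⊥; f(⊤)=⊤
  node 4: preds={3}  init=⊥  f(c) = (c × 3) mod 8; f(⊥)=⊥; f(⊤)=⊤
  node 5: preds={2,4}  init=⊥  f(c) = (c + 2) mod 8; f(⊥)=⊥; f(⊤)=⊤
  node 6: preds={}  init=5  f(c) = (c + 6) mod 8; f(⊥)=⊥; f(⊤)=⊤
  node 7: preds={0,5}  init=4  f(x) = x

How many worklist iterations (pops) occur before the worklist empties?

12

Iteration log — 12 steps:
  step 1. node 0  ⊔preds=⊤  new=⊤  old=⊥  +wl: 
  step 2. node 1  ⊔preds=2  new=1  old=⊥  +wl: 
  step 3. node 2  ⊔preds=⊤  new=⊤  old=1  +wl: 
  step 4. node 3  ⊔preds=4  new=⊤  old=2  +wl: 0,1
  step 5. node 4  ⊔preds=⊤  new=⊤  old=⊥  +wl: 
  step 6. node 5  ⊔preds=⊤  new=⊤  old=⊥  +wl: 
  step 7. node 6  ⊔preds=⊥  new=5  stable
  step 8. node 7  ⊔preds=⊤  new=⊤  old=4  +wl: 2,3
  step 9. node 0  ⊔preds=⊤  new=⊤  stable
  step 10. node 1  ⊔preds=⊤  new=⊤  old=1  +wl: 
  step 11. node 2  ⊔preds=⊤  new=⊤  stable
  step 12. node 3  ⊔preds=⊤  new=⊤  stable

Least fixpoint reached:
  node 0: ⊤
  node 1: ⊤
  node 2: ⊤
  node 3: ⊤
  node 4: ⊤
  node 5: ⊤
  node 6: 5
  node 7: ⊤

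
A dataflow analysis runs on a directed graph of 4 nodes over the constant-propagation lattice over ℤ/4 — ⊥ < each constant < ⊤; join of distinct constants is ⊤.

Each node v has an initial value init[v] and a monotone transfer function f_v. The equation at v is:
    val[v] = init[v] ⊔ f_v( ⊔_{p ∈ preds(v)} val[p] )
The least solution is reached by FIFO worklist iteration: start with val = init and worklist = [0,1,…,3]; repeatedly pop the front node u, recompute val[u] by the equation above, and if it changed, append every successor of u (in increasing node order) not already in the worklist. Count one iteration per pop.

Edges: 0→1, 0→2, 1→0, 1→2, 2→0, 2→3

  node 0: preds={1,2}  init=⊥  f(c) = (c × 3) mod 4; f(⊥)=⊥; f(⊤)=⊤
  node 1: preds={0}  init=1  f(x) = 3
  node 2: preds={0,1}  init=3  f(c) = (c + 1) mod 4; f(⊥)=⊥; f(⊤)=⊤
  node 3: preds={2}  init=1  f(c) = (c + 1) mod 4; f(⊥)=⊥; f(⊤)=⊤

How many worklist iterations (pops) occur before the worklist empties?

Worklist (5 pops):
  #1 pop 0: in=⊤ → ⊤ (was ⊥); enqueue []
  #2 pop 1: in=⊤ → ⊤ (was 1); enqueue [0]
  #3 pop 2: in=⊤ → ⊤ (was 3); enqueue []
  #4 pop 3: in=⊤ → ⊤ (was 1); enqueue []
  #5 pop 0: in=⊤ → ⊤ (no change)

Fixpoint:
  val[0] = ⊤
  val[1] = ⊤
  val[2] = ⊤
  val[3] = ⊤

5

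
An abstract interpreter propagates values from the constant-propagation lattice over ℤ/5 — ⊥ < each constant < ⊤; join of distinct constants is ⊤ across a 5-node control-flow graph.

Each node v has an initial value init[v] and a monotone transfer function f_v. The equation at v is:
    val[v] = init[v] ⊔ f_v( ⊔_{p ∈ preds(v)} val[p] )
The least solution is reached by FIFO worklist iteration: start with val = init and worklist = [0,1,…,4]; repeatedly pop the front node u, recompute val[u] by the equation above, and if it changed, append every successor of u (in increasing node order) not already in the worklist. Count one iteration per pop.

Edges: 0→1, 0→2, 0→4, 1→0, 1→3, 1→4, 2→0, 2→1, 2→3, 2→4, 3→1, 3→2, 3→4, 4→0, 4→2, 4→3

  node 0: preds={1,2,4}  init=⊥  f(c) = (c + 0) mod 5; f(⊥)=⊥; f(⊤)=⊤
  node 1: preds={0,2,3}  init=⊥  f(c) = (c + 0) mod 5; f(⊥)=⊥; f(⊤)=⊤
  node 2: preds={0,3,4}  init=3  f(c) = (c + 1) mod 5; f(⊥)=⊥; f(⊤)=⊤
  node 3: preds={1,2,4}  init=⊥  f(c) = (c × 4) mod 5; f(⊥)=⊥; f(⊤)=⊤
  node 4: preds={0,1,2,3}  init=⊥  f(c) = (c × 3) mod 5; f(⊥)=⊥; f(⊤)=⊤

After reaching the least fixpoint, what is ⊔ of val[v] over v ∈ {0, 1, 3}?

⊤

Iteration log — 11 steps:
  step 1. node 0  ⊔preds=3  new=3  old=⊥  +wl: 
  step 2. node 1  ⊔preds=3  new=3  old=⊥  +wl: 0
  step 3. node 2  ⊔preds=3  new=⊤  old=3  +wl: 1
  step 4. node 3  ⊔preds=⊤  new=⊤  old=⊥  +wl: 2
  step 5. node 4  ⊔preds=⊤  new=⊤  old=⊥  +wl: 3
  step 6. node 0  ⊔preds=⊤  new=⊤  old=3  +wl: 4
  step 7. node 1  ⊔preds=⊤  new=⊤  old=3  +wl: 0
  step 8. node 2  ⊔preds=⊤  new=⊤  stable
  step 9. node 3  ⊔preds=⊤  new=⊤  stable
  step 10. node 4  ⊔preds=⊤  new=⊤  stable
  step 11. node 0  ⊔preds=⊤  new=⊤  stable

Least fixpoint reached:
  node 0: ⊤
  node 1: ⊤
  node 2: ⊤
  node 3: ⊤
  node 4: ⊤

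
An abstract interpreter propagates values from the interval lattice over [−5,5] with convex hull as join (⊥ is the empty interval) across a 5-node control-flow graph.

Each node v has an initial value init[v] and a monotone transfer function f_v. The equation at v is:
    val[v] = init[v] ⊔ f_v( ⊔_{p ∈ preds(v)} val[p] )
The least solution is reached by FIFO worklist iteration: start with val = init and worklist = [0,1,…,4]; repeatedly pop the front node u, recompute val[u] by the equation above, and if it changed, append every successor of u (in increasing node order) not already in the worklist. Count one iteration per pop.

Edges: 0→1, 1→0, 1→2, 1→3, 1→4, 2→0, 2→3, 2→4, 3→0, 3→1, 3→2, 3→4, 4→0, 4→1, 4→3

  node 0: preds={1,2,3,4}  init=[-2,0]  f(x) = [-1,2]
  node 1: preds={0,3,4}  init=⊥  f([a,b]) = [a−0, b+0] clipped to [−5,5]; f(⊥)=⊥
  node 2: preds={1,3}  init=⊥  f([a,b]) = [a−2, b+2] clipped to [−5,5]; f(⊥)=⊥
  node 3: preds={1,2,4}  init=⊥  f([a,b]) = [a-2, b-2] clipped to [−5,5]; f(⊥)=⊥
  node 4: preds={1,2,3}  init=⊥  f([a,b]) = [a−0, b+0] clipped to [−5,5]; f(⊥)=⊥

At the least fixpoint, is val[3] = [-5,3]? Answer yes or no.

yes

Worklist (16 pops):
  #1 pop 0: in=⊥ → [-2,2] (was [-2,0]); enqueue []
  #2 pop 1: in=[-2,2] → [-2,2] (was ⊥); enqueue [0]
  #3 pop 2: in=[-2,2] → [-4,4] (was ⊥); enqueue []
  #4 pop 3: in=[-4,4] → [-5,2] (was ⊥); enqueue [1,2]
  #5 pop 4: in=[-5,4] → [-5,4] (was ⊥); enqueue [3]
  #6 pop 0: in=[-5,4] → [-2,2] (no change)
  #7 pop 1: in=[-5,4] → [-5,4] (was [-2,2]); enqueue [0,4]
  #8 pop 2: in=[-5,4] → [-5,5] (was [-4,4]); enqueue []
  #9 pop 3: in=[-5,5] → [-5,3] (was [-5,2]); enqueue [1,2]
  #10 pop 0: in=[-5,5] → [-2,2] (no change)
  #11 pop 4: in=[-5,5] → [-5,5] (was [-5,4]); enqueue [0,3]
  #12 pop 1: in=[-5,5] → [-5,5] (was [-5,4]); enqueue [4]
  #13 pop 2: in=[-5,5] → [-5,5] (no change)
  #14 pop 0: in=[-5,5] → [-2,2] (no change)
  #15 pop 3: in=[-5,5] → [-5,3] (no change)
  #16 pop 4: in=[-5,5] → [-5,5] (no change)

Fixpoint:
  val[0] = [-2,2]
  val[1] = [-5,5]
  val[2] = [-5,5]
  val[3] = [-5,3]
  val[4] = [-5,5]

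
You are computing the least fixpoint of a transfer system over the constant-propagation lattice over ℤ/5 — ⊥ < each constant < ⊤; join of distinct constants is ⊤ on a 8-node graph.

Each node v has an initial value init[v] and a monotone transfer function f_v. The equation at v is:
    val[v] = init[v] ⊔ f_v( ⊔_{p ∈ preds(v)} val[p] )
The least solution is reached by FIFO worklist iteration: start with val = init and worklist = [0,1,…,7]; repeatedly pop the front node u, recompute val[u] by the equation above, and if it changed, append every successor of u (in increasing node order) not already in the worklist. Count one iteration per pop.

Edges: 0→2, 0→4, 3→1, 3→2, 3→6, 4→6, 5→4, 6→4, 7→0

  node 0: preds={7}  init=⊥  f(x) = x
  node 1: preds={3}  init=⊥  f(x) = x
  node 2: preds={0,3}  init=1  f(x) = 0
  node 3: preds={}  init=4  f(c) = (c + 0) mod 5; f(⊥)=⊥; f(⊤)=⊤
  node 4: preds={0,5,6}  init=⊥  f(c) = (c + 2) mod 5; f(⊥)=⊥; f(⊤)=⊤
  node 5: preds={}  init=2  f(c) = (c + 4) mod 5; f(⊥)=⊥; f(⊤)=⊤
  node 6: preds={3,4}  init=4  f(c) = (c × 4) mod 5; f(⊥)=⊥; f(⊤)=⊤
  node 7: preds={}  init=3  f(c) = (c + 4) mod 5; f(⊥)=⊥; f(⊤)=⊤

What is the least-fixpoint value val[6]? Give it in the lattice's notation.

Worklist (9 pops):
  #1 pop 0: in=3 → 3 (was ⊥); enqueue []
  #2 pop 1: in=4 → 4 (was ⊥); enqueue []
  #3 pop 2: in=⊤ → ⊤ (was 1); enqueue []
  #4 pop 3: in=⊥ → 4 (no change)
  #5 pop 4: in=⊤ → ⊤ (was ⊥); enqueue []
  #6 pop 5: in=⊥ → 2 (no change)
  #7 pop 6: in=⊤ → ⊤ (was 4); enqueue [4]
  #8 pop 7: in=⊥ → 3 (no change)
  #9 pop 4: in=⊤ → ⊤ (no change)

Fixpoint:
  val[0] = 3
  val[1] = 4
  val[2] = ⊤
  val[3] = 4
  val[4] = ⊤
  val[5] = 2
  val[6] = ⊤
  val[7] = 3

⊤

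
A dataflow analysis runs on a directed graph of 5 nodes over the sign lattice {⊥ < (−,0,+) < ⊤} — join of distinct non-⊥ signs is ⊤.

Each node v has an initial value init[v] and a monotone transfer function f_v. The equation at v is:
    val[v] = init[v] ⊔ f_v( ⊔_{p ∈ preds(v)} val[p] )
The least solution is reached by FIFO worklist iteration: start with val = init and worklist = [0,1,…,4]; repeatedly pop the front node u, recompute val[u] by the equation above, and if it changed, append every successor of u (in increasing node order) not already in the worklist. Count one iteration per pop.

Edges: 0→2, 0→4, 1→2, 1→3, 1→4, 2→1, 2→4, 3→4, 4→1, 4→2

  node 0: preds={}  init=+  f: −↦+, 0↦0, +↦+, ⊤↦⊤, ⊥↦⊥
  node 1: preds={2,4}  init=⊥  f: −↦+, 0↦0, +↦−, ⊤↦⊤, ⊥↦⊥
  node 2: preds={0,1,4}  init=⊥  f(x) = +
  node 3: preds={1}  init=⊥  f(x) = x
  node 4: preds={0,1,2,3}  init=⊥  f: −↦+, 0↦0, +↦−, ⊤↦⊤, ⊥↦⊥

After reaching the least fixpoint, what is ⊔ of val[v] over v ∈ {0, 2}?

+

Worklist (11 pops):
  #1 pop 0: in=⊥ → + (no change)
  #2 pop 1: in=⊥ → ⊥ (no change)
  #3 pop 2: in=+ → + (was ⊥); enqueue [1]
  #4 pop 3: in=⊥ → ⊥ (no change)
  #5 pop 4: in=+ → − (was ⊥); enqueue [2]
  #6 pop 1: in=⊤ → ⊤ (was ⊥); enqueue [3,4]
  #7 pop 2: in=⊤ → + (no change)
  #8 pop 3: in=⊤ → ⊤ (was ⊥); enqueue []
  #9 pop 4: in=⊤ → ⊤ (was −); enqueue [1,2]
  #10 pop 1: in=⊤ → ⊤ (no change)
  #11 pop 2: in=⊤ → + (no change)

Fixpoint:
  val[0] = +
  val[1] = ⊤
  val[2] = +
  val[3] = ⊤
  val[4] = ⊤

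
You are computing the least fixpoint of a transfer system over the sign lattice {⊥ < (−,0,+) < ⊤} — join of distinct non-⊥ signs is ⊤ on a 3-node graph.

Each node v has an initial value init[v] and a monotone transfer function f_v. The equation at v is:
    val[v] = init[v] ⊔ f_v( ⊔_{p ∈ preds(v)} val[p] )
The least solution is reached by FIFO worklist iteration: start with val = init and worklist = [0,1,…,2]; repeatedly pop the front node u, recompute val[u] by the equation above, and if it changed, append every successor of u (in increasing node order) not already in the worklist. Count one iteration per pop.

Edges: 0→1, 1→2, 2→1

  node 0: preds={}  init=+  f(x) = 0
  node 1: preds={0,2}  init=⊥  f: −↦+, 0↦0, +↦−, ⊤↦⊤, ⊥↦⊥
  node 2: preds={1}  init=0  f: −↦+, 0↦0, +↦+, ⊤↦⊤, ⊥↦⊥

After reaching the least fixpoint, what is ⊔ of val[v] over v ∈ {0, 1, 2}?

Worklist (4 pops):
  #1 pop 0: in=⊥ → ⊤ (was +); enqueue []
  #2 pop 1: in=⊤ → ⊤ (was ⊥); enqueue []
  #3 pop 2: in=⊤ → ⊤ (was 0); enqueue [1]
  #4 pop 1: in=⊤ → ⊤ (no change)

Fixpoint:
  val[0] = ⊤
  val[1] = ⊤
  val[2] = ⊤

⊤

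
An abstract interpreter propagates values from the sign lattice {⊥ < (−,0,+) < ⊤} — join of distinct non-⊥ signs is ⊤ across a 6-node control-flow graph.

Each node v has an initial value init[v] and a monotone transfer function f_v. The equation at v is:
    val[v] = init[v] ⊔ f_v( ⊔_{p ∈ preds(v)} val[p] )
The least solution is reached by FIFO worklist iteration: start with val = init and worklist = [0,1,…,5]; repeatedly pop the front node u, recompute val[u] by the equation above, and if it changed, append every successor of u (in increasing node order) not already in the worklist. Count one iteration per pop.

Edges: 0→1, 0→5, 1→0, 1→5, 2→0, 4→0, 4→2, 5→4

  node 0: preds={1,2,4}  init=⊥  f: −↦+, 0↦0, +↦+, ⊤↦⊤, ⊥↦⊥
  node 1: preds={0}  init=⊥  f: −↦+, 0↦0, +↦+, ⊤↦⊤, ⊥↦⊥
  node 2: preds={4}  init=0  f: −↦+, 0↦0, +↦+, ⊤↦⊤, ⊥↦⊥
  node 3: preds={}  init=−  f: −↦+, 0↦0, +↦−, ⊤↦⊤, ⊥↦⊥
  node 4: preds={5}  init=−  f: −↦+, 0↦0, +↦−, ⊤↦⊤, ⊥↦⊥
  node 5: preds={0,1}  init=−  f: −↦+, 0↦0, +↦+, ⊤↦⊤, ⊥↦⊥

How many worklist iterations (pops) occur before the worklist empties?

9

Iteration log — 9 steps:
  step 1. node 0  ⊔preds=⊤  new=⊤  old=⊥  +wl: 
  step 2. node 1  ⊔preds=⊤  new=⊤  old=⊥  +wl: 0
  step 3. node 2  ⊔preds=−  new=⊤  old=0  +wl: 
  step 4. node 3  ⊔preds=⊥  new=−  stable
  step 5. node 4  ⊔preds=−  new=⊤  old=−  +wl: 2
  step 6. node 5  ⊔preds=⊤  new=⊤  old=−  +wl: 4
  step 7. node 0  ⊔preds=⊤  new=⊤  stable
  step 8. node 2  ⊔preds=⊤  new=⊤  stable
  step 9. node 4  ⊔preds=⊤  new=⊤  stable

Least fixpoint reached:
  node 0: ⊤
  node 1: ⊤
  node 2: ⊤
  node 3: −
  node 4: ⊤
  node 5: ⊤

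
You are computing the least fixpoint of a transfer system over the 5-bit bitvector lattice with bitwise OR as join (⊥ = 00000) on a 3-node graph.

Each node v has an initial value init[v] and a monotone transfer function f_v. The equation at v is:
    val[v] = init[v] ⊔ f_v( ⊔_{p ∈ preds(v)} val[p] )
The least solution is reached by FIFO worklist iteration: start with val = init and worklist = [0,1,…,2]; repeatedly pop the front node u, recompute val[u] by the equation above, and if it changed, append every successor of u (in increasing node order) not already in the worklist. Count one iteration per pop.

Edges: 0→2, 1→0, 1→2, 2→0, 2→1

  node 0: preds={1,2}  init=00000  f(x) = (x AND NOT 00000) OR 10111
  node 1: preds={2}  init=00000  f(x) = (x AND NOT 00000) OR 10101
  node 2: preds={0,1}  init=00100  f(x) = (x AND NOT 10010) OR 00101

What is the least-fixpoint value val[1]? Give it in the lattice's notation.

Iteration log — 5 steps:
  step 1. node 0  ⊔preds=00100  new=10111  old=00000  +wl: 
  step 2. node 1  ⊔preds=00100  new=10101  old=00000  +wl: 0
  step 3. node 2  ⊔preds=10111  new=00101  old=00100  +wl: 1
  step 4. node 0  ⊔preds=10101  new=10111  stable
  step 5. node 1  ⊔preds=00101  new=10101  stable

Least fixpoint reached:
  node 0: 10111
  node 1: 10101
  node 2: 00101

10101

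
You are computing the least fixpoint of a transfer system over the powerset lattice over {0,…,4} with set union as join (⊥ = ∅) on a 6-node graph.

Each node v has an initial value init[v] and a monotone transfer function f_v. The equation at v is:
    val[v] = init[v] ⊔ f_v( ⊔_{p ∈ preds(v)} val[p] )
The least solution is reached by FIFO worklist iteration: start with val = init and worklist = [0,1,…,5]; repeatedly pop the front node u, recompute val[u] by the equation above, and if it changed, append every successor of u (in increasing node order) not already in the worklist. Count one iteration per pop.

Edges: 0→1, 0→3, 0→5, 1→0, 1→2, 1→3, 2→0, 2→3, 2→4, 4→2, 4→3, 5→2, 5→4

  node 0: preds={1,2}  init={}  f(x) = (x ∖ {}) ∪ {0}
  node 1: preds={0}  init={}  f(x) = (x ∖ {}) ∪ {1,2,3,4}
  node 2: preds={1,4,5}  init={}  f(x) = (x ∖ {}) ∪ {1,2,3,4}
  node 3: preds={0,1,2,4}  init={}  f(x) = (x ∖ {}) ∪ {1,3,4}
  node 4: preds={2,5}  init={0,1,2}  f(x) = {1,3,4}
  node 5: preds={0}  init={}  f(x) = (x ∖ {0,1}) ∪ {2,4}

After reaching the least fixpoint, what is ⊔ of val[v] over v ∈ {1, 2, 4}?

Trace (14 dequeues):
  [1] u=0 | in {} | out {0} | prev {} | push {}
  [2] u=1 | in {0} | out {0,1,2,3,4} | prev {} | push {0}
  [3] u=2 | in {0,1,2,3,4} | out {0,1,2,3,4} | prev {} | push {}
  [4] u=3 | in {0,1,2,3,4} | out {0,1,2,3,4} | prev {} | push {}
  [5] u=4 | in {0,1,2,3,4} | out {0,1,2,3,4} | prev {0,1,2} | push {2,3}
  [6] u=5 | in {0} | out {2,4} | prev {} | push {4}
  [7] u=0 | in {0,1,2,3,4} | out {0,1,2,3,4} | prev {0} | push {1,5}
  [8] u=2 | in {0,1,2,3,4} | out {0,1,2,3,4} | ==
  [9] u=3 | in {0,1,2,3,4} | out {0,1,2,3,4} | ==
  [10] u=4 | in {0,1,2,3,4} | out {0,1,2,3,4} | ==
  [11] u=1 | in {0,1,2,3,4} | out {0,1,2,3,4} | ==
  [12] u=5 | in {0,1,2,3,4} | out {2,3,4} | prev {2,4} | push {2,4}
  [13] u=2 | in {0,1,2,3,4} | out {0,1,2,3,4} | ==
  [14] u=4 | in {0,1,2,3,4} | out {0,1,2,3,4} | ==

Converged values:
  [0] {0,1,2,3,4}
  [1] {0,1,2,3,4}
  [2] {0,1,2,3,4}
  [3] {0,1,2,3,4}
  [4] {0,1,2,3,4}
  [5] {2,3,4}

{0,1,2,3,4}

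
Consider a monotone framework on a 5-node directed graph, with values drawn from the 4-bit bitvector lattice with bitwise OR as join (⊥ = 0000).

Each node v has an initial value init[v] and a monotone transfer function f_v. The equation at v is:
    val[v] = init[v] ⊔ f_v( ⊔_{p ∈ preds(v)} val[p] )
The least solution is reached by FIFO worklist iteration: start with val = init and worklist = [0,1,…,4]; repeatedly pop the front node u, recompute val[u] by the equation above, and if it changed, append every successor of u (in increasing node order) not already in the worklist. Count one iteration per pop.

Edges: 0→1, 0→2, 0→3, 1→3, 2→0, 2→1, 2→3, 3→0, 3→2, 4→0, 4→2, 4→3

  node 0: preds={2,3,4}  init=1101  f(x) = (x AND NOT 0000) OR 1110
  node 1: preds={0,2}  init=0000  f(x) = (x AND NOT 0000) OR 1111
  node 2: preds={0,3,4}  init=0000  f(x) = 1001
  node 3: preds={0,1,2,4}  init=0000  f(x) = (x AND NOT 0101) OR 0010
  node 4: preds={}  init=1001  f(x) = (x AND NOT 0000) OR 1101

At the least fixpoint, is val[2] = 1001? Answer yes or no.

Iteration log — 9 steps:
  step 1. node 0  ⊔preds=1001  new=1111  old=1101  +wl: 
  step 2. node 1  ⊔preds=1111  new=1111  old=0000  +wl: 
  step 3. node 2  ⊔preds=1111  new=1001  old=0000  +wl: 0,1
  step 4. node 3  ⊔preds=1111  new=1010  old=0000  +wl: 2
  step 5. node 4  ⊔preds=0000  new=1101  old=1001  +wl: 3
  step 6. node 0  ⊔preds=1111  new=1111  stable
  step 7. node 1  ⊔preds=1111  new=1111  stable
  step 8. node 2  ⊔preds=1111  new=1001  stable
  step 9. node 3  ⊔preds=1111  new=1010  stable

Least fixpoint reached:
  node 0: 1111
  node 1: 1111
  node 2: 1001
  node 3: 1010
  node 4: 1101

yes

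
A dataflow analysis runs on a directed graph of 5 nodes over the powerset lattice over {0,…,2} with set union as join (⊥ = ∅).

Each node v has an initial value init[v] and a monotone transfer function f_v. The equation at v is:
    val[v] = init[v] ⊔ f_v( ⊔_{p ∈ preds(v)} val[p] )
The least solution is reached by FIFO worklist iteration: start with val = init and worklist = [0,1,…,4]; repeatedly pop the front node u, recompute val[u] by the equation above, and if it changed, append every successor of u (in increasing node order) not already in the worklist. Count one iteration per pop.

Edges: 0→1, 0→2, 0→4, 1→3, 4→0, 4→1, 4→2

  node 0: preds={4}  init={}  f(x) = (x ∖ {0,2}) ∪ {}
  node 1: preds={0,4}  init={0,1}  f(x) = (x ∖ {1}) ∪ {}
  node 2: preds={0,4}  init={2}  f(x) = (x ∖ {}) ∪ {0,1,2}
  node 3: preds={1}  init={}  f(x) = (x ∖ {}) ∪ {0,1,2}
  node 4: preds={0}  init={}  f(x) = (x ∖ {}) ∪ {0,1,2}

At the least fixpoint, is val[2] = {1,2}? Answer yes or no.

Worklist (10 pops):
  #1 pop 0: in={} → {} (no change)
  #2 pop 1: in={} → {0,1} (no change)
  #3 pop 2: in={} → {0,1,2} (was {2}); enqueue []
  #4 pop 3: in={0,1} → {0,1,2} (was {}); enqueue []
  #5 pop 4: in={} → {0,1,2} (was {}); enqueue [0,1,2]
  #6 pop 0: in={0,1,2} → {1} (was {}); enqueue [4]
  #7 pop 1: in={0,1,2} → {0,1,2} (was {0,1}); enqueue [3]
  #8 pop 2: in={0,1,2} → {0,1,2} (no change)
  #9 pop 4: in={1} → {0,1,2} (no change)
  #10 pop 3: in={0,1,2} → {0,1,2} (no change)

Fixpoint:
  val[0] = {1}
  val[1] = {0,1,2}
  val[2] = {0,1,2}
  val[3] = {0,1,2}
  val[4] = {0,1,2}

no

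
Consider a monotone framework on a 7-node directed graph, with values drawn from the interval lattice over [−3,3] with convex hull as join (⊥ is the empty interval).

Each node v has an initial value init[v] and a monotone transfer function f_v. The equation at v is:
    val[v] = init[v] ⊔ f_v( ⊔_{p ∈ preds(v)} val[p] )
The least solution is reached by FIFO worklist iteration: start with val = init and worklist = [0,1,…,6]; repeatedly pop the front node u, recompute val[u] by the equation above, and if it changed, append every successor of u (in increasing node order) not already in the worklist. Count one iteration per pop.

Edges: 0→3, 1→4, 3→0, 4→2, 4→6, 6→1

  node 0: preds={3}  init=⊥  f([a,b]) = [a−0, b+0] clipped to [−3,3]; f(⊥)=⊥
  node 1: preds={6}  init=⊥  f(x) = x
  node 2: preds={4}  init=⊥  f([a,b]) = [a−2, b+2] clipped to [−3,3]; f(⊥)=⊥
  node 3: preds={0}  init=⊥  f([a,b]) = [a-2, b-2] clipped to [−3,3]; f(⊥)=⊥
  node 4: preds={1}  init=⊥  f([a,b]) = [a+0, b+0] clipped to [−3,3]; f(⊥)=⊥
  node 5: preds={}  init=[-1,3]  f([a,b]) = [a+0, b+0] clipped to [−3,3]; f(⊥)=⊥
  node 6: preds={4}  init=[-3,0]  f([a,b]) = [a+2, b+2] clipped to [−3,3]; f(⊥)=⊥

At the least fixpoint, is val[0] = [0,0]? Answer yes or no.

no

Worklist (16 pops):
  #1 pop 0: in=⊥ → ⊥ (no change)
  #2 pop 1: in=[-3,0] → [-3,0] (was ⊥); enqueue []
  #3 pop 2: in=⊥ → ⊥ (no change)
  #4 pop 3: in=⊥ → ⊥ (no change)
  #5 pop 4: in=[-3,0] → [-3,0] (was ⊥); enqueue [2]
  #6 pop 5: in=⊥ → [-1,3] (no change)
  #7 pop 6: in=[-3,0] → [-3,2] (was [-3,0]); enqueue [1]
  #8 pop 2: in=[-3,0] → [-3,2] (was ⊥); enqueue []
  #9 pop 1: in=[-3,2] → [-3,2] (was [-3,0]); enqueue [4]
  #10 pop 4: in=[-3,2] → [-3,2] (was [-3,0]); enqueue [2,6]
  #11 pop 2: in=[-3,2] → [-3,3] (was [-3,2]); enqueue []
  #12 pop 6: in=[-3,2] → [-3,3] (was [-3,2]); enqueue [1]
  #13 pop 1: in=[-3,3] → [-3,3] (was [-3,2]); enqueue [4]
  #14 pop 4: in=[-3,3] → [-3,3] (was [-3,2]); enqueue [2,6]
  #15 pop 2: in=[-3,3] → [-3,3] (no change)
  #16 pop 6: in=[-3,3] → [-3,3] (no change)

Fixpoint:
  val[0] = ⊥
  val[1] = [-3,3]
  val[2] = [-3,3]
  val[3] = ⊥
  val[4] = [-3,3]
  val[5] = [-1,3]
  val[6] = [-3,3]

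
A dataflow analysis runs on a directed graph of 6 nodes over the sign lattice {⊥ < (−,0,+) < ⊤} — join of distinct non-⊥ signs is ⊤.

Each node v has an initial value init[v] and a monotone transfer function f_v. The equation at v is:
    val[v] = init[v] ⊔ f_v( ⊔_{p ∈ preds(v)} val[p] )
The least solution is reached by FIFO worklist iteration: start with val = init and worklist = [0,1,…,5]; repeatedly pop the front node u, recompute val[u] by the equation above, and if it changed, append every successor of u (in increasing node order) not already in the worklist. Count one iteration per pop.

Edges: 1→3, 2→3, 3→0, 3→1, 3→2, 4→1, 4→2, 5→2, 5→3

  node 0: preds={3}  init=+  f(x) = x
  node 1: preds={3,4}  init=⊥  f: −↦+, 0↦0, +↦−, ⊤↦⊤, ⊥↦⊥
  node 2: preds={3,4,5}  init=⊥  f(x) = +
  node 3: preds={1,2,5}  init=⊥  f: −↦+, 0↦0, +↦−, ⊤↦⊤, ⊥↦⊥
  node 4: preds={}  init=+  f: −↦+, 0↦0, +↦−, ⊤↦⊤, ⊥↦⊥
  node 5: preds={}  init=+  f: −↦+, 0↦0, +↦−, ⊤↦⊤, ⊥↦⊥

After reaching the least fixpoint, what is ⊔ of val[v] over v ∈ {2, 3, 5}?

Worklist (10 pops):
  #1 pop 0: in=⊥ → + (no change)
  #2 pop 1: in=+ → − (was ⊥); enqueue []
  #3 pop 2: in=+ → + (was ⊥); enqueue []
  #4 pop 3: in=⊤ → ⊤ (was ⊥); enqueue [0,1,2]
  #5 pop 4: in=⊥ → + (no change)
  #6 pop 5: in=⊥ → + (no change)
  #7 pop 0: in=⊤ → ⊤ (was +); enqueue []
  #8 pop 1: in=⊤ → ⊤ (was −); enqueue [3]
  #9 pop 2: in=⊤ → + (no change)
  #10 pop 3: in=⊤ → ⊤ (no change)

Fixpoint:
  val[0] = ⊤
  val[1] = ⊤
  val[2] = +
  val[3] = ⊤
  val[4] = +
  val[5] = +

⊤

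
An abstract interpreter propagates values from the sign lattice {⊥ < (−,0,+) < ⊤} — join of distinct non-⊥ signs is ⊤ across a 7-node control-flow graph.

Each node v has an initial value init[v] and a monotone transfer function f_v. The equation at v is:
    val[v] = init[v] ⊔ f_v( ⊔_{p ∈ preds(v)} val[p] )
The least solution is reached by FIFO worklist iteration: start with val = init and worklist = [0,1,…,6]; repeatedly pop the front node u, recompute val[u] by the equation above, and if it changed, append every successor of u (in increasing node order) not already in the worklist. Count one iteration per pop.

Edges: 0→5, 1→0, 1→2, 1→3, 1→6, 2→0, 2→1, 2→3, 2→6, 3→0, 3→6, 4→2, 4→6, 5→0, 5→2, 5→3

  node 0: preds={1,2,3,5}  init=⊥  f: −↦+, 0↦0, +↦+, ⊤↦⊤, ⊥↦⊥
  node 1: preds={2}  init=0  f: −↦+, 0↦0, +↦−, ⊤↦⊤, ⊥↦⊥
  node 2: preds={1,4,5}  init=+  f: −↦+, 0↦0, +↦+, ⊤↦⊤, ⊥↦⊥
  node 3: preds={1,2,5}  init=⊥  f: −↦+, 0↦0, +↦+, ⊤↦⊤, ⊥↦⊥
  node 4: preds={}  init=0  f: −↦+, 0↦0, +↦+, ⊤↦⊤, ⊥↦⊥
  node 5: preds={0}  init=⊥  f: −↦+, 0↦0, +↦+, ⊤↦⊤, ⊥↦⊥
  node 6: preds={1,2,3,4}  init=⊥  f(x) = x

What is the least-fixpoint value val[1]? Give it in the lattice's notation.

Trace (11 dequeues):
  [1] u=0 | in ⊤ | out ⊤ | prev ⊥ | push {}
  [2] u=1 | in + | out ⊤ | prev 0 | push {0}
  [3] u=2 | in ⊤ | out ⊤ | prev + | push {1}
  [4] u=3 | in ⊤ | out ⊤ | prev ⊥ | push {}
  [5] u=4 | in ⊥ | out 0 | ==
  [6] u=5 | in ⊤ | out ⊤ | prev ⊥ | push {2,3}
  [7] u=6 | in ⊤ | out ⊤ | prev ⊥ | push {}
  [8] u=0 | in ⊤ | out ⊤ | ==
  [9] u=1 | in ⊤ | out ⊤ | ==
  [10] u=2 | in ⊤ | out ⊤ | ==
  [11] u=3 | in ⊤ | out ⊤ | ==

Converged values:
  [0] ⊤
  [1] ⊤
  [2] ⊤
  [3] ⊤
  [4] 0
  [5] ⊤
  [6] ⊤

⊤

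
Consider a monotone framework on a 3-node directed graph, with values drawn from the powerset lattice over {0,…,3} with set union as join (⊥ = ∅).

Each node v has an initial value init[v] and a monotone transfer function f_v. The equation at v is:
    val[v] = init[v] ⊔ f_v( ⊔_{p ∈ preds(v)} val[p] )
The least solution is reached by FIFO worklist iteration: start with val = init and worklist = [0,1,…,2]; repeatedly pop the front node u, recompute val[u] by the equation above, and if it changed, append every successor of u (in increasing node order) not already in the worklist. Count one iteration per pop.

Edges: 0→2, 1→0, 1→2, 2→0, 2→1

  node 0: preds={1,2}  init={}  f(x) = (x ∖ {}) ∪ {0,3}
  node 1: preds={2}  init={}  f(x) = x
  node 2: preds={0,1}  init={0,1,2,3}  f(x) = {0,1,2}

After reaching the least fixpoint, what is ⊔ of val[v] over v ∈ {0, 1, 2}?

{0,1,2,3}

Trace (4 dequeues):
  [1] u=0 | in {0,1,2,3} | out {0,1,2,3} | prev {} | push {}
  [2] u=1 | in {0,1,2,3} | out {0,1,2,3} | prev {} | push {0}
  [3] u=2 | in {0,1,2,3} | out {0,1,2,3} | ==
  [4] u=0 | in {0,1,2,3} | out {0,1,2,3} | ==

Converged values:
  [0] {0,1,2,3}
  [1] {0,1,2,3}
  [2] {0,1,2,3}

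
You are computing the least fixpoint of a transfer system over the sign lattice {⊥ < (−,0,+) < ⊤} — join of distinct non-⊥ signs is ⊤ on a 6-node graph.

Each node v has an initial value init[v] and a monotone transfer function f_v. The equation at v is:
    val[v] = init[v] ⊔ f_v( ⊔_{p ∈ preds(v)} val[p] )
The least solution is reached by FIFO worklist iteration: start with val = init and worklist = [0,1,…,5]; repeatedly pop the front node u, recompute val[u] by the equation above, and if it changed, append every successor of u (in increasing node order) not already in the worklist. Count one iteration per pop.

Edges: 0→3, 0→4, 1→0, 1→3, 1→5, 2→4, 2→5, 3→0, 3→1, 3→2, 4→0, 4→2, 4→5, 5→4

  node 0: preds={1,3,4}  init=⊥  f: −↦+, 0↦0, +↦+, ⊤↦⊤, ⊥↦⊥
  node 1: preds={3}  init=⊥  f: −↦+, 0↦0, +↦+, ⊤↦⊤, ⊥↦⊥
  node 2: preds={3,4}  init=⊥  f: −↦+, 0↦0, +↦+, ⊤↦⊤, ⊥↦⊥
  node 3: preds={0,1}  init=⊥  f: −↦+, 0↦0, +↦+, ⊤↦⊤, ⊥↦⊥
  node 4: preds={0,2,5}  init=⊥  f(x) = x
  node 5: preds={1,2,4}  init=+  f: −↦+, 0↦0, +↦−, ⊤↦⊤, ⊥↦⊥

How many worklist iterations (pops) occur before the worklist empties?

Trace (23 dequeues):
  [1] u=0 | in ⊥ | out ⊥ | ==
  [2] u=1 | in ⊥ | out ⊥ | ==
  [3] u=2 | in ⊥ | out ⊥ | ==
  [4] u=3 | in ⊥ | out ⊥ | ==
  [5] u=4 | in + | out + | prev ⊥ | push {0,2}
  [6] u=5 | in + | out ⊤ | prev + | push {4}
  [7] u=0 | in + | out + | prev ⊥ | push {3}
  [8] u=2 | in + | out + | prev ⊥ | push {5}
  [9] u=4 | in ⊤ | out ⊤ | prev + | push {0,2}
  [10] u=3 | in + | out + | prev ⊥ | push {1}
  [11] u=5 | in ⊤ | out ⊤ | ==
  [12] u=0 | in ⊤ | out ⊤ | prev + | push {3,4}
  [13] u=2 | in ⊤ | out ⊤ | prev + | push {5}
  [14] u=1 | in + | out + | prev ⊥ | push {0}
  [15] u=3 | in ⊤ | out ⊤ | prev + | push {1,2}
  [16] u=4 | in ⊤ | out ⊤ | ==
  [17] u=5 | in ⊤ | out ⊤ | ==
  [18] u=0 | in ⊤ | out ⊤ | ==
  [19] u=1 | in ⊤ | out ⊤ | prev + | push {0,3,5}
  [20] u=2 | in ⊤ | out ⊤ | ==
  [21] u=0 | in ⊤ | out ⊤ | ==
  [22] u=3 | in ⊤ | out ⊤ | ==
  [23] u=5 | in ⊤ | out ⊤ | ==

Converged values:
  [0] ⊤
  [1] ⊤
  [2] ⊤
  [3] ⊤
  [4] ⊤
  [5] ⊤

23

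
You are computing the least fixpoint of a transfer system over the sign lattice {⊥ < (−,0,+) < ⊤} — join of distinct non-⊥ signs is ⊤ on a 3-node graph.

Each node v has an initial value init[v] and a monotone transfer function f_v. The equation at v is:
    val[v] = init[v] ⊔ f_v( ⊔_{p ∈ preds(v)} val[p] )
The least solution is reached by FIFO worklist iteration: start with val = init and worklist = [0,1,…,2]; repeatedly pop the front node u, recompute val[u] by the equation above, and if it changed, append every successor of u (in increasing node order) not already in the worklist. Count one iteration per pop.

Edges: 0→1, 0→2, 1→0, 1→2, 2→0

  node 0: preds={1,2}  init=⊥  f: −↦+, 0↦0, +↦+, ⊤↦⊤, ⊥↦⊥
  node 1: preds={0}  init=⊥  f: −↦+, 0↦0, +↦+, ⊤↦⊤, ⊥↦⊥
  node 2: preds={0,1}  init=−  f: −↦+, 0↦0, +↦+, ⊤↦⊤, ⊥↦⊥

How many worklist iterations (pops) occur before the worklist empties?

7

Iteration log — 7 steps:
  step 1. node 0  ⊔preds=−  new=+  old=⊥  +wl: 
  step 2. node 1  ⊔preds=+  new=+  old=⊥  +wl: 0
  step 3. node 2  ⊔preds=+  new=⊤  old=−  +wl: 
  step 4. node 0  ⊔preds=⊤  new=⊤  old=+  +wl: 1,2
  step 5. node 1  ⊔preds=⊤  new=⊤  old=+  +wl: 0
  step 6. node 2  ⊔preds=⊤  new=⊤  stable
  step 7. node 0  ⊔preds=⊤  new=⊤  stable

Least fixpoint reached:
  node 0: ⊤
  node 1: ⊤
  node 2: ⊤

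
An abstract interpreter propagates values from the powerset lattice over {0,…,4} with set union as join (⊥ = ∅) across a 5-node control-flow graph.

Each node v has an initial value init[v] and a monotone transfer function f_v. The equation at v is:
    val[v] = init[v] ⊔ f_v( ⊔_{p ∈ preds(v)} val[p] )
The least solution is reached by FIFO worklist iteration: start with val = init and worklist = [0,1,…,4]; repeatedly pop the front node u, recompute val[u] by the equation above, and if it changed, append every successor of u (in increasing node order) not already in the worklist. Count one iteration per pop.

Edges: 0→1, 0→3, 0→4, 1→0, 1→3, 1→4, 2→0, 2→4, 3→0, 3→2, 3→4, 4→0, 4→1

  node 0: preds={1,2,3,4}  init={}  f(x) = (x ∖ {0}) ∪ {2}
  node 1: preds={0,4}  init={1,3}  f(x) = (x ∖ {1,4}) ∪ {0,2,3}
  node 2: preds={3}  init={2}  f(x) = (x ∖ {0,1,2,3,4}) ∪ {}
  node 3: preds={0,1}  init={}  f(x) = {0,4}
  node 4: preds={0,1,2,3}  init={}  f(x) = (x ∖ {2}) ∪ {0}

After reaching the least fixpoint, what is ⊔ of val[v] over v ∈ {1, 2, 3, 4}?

Worklist (10 pops):
  #1 pop 0: in={1,2,3} → {1,2,3} (was {}); enqueue []
  #2 pop 1: in={1,2,3} → {0,1,2,3} (was {1,3}); enqueue [0]
  #3 pop 2: in={} → {2} (no change)
  #4 pop 3: in={0,1,2,3} → {0,4} (was {}); enqueue [2]
  #5 pop 4: in={0,1,2,3,4} → {0,1,3,4} (was {}); enqueue [1]
  #6 pop 0: in={0,1,2,3,4} → {1,2,3,4} (was {1,2,3}); enqueue [3,4]
  #7 pop 2: in={0,4} → {2} (no change)
  #8 pop 1: in={0,1,2,3,4} → {0,1,2,3} (no change)
  #9 pop 3: in={0,1,2,3,4} → {0,4} (no change)
  #10 pop 4: in={0,1,2,3,4} → {0,1,3,4} (no change)

Fixpoint:
  val[0] = {1,2,3,4}
  val[1] = {0,1,2,3}
  val[2] = {2}
  val[3] = {0,4}
  val[4] = {0,1,3,4}

{0,1,2,3,4}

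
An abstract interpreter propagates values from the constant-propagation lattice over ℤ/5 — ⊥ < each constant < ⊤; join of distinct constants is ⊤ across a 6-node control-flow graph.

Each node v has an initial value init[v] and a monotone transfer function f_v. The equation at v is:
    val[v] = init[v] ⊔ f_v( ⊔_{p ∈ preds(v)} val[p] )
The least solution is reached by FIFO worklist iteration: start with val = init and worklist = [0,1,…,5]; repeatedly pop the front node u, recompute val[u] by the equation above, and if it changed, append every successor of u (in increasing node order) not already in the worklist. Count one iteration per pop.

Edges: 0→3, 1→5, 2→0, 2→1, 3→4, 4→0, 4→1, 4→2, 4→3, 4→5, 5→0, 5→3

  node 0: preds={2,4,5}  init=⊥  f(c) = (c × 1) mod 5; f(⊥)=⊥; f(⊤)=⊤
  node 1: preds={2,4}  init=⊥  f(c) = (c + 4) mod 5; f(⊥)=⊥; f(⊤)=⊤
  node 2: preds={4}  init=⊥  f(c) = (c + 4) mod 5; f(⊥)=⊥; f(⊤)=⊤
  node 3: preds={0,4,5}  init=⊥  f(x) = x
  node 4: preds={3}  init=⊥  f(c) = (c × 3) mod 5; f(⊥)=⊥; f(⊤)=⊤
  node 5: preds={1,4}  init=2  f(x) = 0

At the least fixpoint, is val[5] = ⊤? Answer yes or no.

yes

Worklist (21 pops):
  #1 pop 0: in=2 → 2 (was ⊥); enqueue []
  #2 pop 1: in=⊥ → ⊥ (no change)
  #3 pop 2: in=⊥ → ⊥ (no change)
  #4 pop 3: in=2 → 2 (was ⊥); enqueue []
  #5 pop 4: in=2 → 1 (was ⊥); enqueue [0,1,2,3]
  #6 pop 5: in=1 → ⊤ (was 2); enqueue []
  #7 pop 0: in=⊤ → ⊤ (was 2); enqueue []
  #8 pop 1: in=1 → 0 (was ⊥); enqueue [5]
  #9 pop 2: in=1 → 0 (was ⊥); enqueue [0,1]
  #10 pop 3: in=⊤ → ⊤ (was 2); enqueue [4]
  #11 pop 5: in=⊤ → ⊤ (no change)
  #12 pop 0: in=⊤ → ⊤ (no change)
  #13 pop 1: in=⊤ → ⊤ (was 0); enqueue [5]
  #14 pop 4: in=⊤ → ⊤ (was 1); enqueue [0,1,2,3]
  #15 pop 5: in=⊤ → ⊤ (no change)
  #16 pop 0: in=⊤ → ⊤ (no change)
  #17 pop 1: in=⊤ → ⊤ (no change)
  #18 pop 2: in=⊤ → ⊤ (was 0); enqueue [0,1]
  #19 pop 3: in=⊤ → ⊤ (no change)
  #20 pop 0: in=⊤ → ⊤ (no change)
  #21 pop 1: in=⊤ → ⊤ (no change)

Fixpoint:
  val[0] = ⊤
  val[1] = ⊤
  val[2] = ⊤
  val[3] = ⊤
  val[4] = ⊤
  val[5] = ⊤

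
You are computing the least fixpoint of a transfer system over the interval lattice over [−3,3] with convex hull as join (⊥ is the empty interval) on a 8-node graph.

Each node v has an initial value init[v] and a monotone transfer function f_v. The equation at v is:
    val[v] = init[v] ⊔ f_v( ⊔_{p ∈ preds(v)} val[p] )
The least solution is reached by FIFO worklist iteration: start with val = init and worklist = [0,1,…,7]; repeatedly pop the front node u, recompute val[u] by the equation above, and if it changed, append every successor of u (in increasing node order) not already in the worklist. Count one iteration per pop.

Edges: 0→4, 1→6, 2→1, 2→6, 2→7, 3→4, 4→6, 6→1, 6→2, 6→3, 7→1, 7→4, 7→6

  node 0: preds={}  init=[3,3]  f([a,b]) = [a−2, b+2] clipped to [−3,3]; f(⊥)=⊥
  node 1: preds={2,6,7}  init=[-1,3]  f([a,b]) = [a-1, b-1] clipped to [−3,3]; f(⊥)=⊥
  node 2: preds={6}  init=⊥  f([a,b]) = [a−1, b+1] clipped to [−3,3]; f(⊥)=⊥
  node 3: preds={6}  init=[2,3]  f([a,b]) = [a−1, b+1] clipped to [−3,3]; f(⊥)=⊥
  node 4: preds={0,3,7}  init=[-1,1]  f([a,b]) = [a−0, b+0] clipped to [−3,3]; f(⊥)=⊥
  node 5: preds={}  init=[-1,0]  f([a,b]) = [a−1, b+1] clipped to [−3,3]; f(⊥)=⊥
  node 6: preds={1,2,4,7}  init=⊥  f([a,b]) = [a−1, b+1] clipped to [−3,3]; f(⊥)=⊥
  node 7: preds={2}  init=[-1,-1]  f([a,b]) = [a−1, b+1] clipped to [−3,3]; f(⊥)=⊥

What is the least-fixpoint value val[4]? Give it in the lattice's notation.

[-3,3]

Worklist (17 pops):
  #1 pop 0: in=⊥ → [3,3] (no change)
  #2 pop 1: in=[-1,-1] → [-2,3] (was [-1,3]); enqueue []
  #3 pop 2: in=⊥ → ⊥ (no change)
  #4 pop 3: in=⊥ → [2,3] (no change)
  #5 pop 4: in=[-1,3] → [-1,3] (was [-1,1]); enqueue []
  #6 pop 5: in=⊥ → [-1,0] (no change)
  #7 pop 6: in=[-2,3] → [-3,3] (was ⊥); enqueue [1,2,3]
  #8 pop 7: in=⊥ → [-1,-1] (no change)
  #9 pop 1: in=[-3,3] → [-3,3] (was [-2,3]); enqueue [6]
  #10 pop 2: in=[-3,3] → [-3,3] (was ⊥); enqueue [1,7]
  #11 pop 3: in=[-3,3] → [-3,3] (was [2,3]); enqueue [4]
  #12 pop 6: in=[-3,3] → [-3,3] (no change)
  #13 pop 1: in=[-3,3] → [-3,3] (no change)
  #14 pop 7: in=[-3,3] → [-3,3] (was [-1,-1]); enqueue [1,6]
  #15 pop 4: in=[-3,3] → [-3,3] (was [-1,3]); enqueue []
  #16 pop 1: in=[-3,3] → [-3,3] (no change)
  #17 pop 6: in=[-3,3] → [-3,3] (no change)

Fixpoint:
  val[0] = [3,3]
  val[1] = [-3,3]
  val[2] = [-3,3]
  val[3] = [-3,3]
  val[4] = [-3,3]
  val[5] = [-1,0]
  val[6] = [-3,3]
  val[7] = [-3,3]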